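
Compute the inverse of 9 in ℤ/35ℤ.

4

gcd(35, 9):
  35 = 3*9 + 8
  9 = 1*8 + 1
  8 = 8*1
so gcd(35, 9) = 1.
Back-substitute for Bézout coefficients:
  1 = 9 - 1*8
  ... = 9*(4) + 35*(-1)
So 9*4 ≡ 1 (mod 35), and 4 mod 35 = 4.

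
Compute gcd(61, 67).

gcd(67, 61):
  67 = 1×61 + 6
  61 = 10×6 + 1
  6 = 6×1
so gcd(67, 61) = 1.

1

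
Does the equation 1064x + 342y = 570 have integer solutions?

yes

gcd(1064, 342):
  1064 = 3·342 + 38
  342 = 9·38
so gcd(1064, 342) = 38.
38 divides 570, so integer solutions exist.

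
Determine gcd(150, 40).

gcd(150, 40) = 10  (150 = 3·40 + 30, 40 = 1·30 + 10, 30 = 3·10).

10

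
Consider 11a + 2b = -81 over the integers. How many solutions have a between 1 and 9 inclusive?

gcd(11, 2):
  11 = 5·2 + 1
  2 = 2·1
so gcd(11, 2) = 1.
Back-substitute for Bézout coefficients:
  1 = 11 - 5·2
  ... = 11·(1) + 2·(-5)
Scale by -81: particular solution (-81, 405); reduce a mod 2: (1, -46).
General solution: a = 1 + 2t, b = -46 - 11t for integer t.
1 ≤ 1 + 2t ≤ 9 gives t ∈ [0, 4], which is 5 values.

5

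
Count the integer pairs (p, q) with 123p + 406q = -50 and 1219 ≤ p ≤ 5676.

11

gcd(406, 123) = 1.
By Bézout, 123·(-33) + 406·(10) = 1.
Particular solution: (26, -8).
General solution: p = 26 + 406t, q = -8 - 123t for integer t.
1219 ≤ 26 + 406t ≤ 5676 gives t ∈ [3, 13], which is 11 values.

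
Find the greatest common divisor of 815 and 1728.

1

gcd(1728, 815) = 1  (1728 = 2*815 + 98, 815 = 8*98 + 31, 98 = 3*31 + 5, 31 = 6*5 + 1, 5 = 5*1).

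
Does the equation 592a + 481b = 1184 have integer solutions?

gcd(592, 481) = 37.
37 divides 1184, so integer solutions exist.

yes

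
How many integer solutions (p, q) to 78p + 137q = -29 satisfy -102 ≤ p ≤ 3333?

25

gcd(137, 78) = 1.
By Bézout, 78×(65) + 137×(-37) = 1.
Particular solution: (33, -19).
General solution: p = 33 + 137t, q = -19 - 78t for integer t.
-102 ≤ 33 + 137t ≤ 3333 gives t ∈ [0, 24], which is 25 values.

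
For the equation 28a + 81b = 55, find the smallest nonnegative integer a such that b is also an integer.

28

gcd(81, 28) = 1.
1 divides 55, so solutions exist.
By Bézout, 28×(-26) + 81×(9) = 1.
Scale by 55/1 = 55: (a₀, b₀) = (-1430, 495).
General solution: a = -1430 + 81t, b = 495 - 28t for integer t.
a ≥ 0: smallest is -1430 mod 81 = 28 (at t = 18), with b = -9.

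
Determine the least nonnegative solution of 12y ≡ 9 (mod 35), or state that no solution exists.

27

gcd(35, 12) = 1  (35 = 2*12 + 11, 12 = 1*11 + 1, 11 = 11*1).
1 divides 9, so solutions exist.
Back-substituting, 12*(3) + 35*(-1) = 1.
So 12*(3) ≡ 1 (mod 35); multiply by 9: y ≡ 27 (mod 35).
Smallest nonnegative: y = 27 mod 35 = 27.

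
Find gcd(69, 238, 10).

1

gcd(238, 69):
  238 = 3·69 + 31
  69 = 2·31 + 7
  31 = 4·7 + 3
  7 = 2·3 + 1
  3 = 3·1
so gcd(238, 69) = 1.
gcd(1, 10) = 1.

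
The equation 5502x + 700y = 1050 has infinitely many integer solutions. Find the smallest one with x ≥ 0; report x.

25

gcd(5502, 700):
  5502 = 7·700 + 602
  700 = 1·602 + 98
  602 = 6·98 + 14
  98 = 7·14
so gcd(5502, 700) = 14.
14 divides 1050, so solutions exist.
Back-substitute for Bézout coefficients:
  14 = 602 - 6·98
  ... = 5502·(7) + 700·(-55)
Scale by 1050/14 = 75: (x₀, y₀) = (525, -4125).
General solution: x = 525 + 50t, y = -4125 - 393t for integer t.
x ≥ 0: smallest is 525 mod 50 = 25 (at t = -10), with y = -195.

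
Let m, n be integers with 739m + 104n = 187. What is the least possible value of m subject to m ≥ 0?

17

gcd(739, 104):
  739 = 7*104 + 11
  104 = 9*11 + 5
  11 = 2*5 + 1
  5 = 5*1
so gcd(739, 104) = 1.
1 divides 187, so solutions exist.
Back-substitute for Bézout coefficients:
  1 = 11 - 2*5
  ... = 739*(19) + 104*(-135)
Scale by 187/1 = 187: (m₀, n₀) = (3553, -25245).
General solution: m = 3553 + 104t, n = -25245 - 739t for integer t.
m ≥ 0: smallest is 3553 mod 104 = 17 (at t = -34), with n = -119.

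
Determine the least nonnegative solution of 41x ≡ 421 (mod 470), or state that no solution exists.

gcd(470, 41) = 1.
1 divides 421, so solutions exist.
By Bézout, 41×(-149) + 470×(13) = 1.
So 41×(-149) ≡ 1 (mod 470); multiply by 421: x ≡ -62729 (mod 470).
Smallest nonnegative: x = -62729 mod 470 = 251.

251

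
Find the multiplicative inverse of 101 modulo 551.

gcd(551, 101) = 1.
By Bézout, 101·(-60) + 551·(11) = 1.
So 101·-60 ≡ 1 (mod 551), and -60 mod 551 = 491.

491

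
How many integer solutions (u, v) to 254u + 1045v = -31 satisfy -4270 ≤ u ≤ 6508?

10

gcd(1045, 254) = 1.
By Bézout, 254×(144) + 1045×(-35) = 1.
Particular solution: (761, -185).
General solution: u = 761 + 1045t, v = -185 - 254t for integer t.
-4270 ≤ 761 + 1045t ≤ 6508 gives t ∈ [-4, 5], which is 10 values.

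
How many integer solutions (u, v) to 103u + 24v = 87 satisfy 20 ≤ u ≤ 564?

23

gcd(103, 24) = 1.
By Bézout, 103*(7) + 24*(-30) = 1.
Particular solution: (9, -35).
General solution: u = 9 + 24t, v = -35 - 103t for integer t.
20 ≤ 9 + 24t ≤ 564 gives t ∈ [1, 23], which is 23 values.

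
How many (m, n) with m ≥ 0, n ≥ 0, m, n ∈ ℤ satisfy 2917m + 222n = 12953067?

20

gcd(2917, 222) = 1.
By Bézout, 2917×(43) + 222×(-565) = 1.
One solution: (87, 57204).
General: m = 87 + 222t, n = 57204 - 2917t.
m ≥ 0 ⇒ t ≥ 0; n ≥ 0 ⇒ t ≤ 19. So t ∈ [0, 19]: 20 solutions.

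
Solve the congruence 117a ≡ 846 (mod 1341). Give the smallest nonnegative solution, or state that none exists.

gcd(1341, 117) = 9  (1341 = 11*117 + 54, 117 = 2*54 + 9, 54 = 6*9).
9 divides 846, so solutions exist.
Back-substituting, 117*(23) + 1341*(-2) = 9.
So 117*(23) ≡ 9 (mod 1341); multiply by 94: a ≡ 2162 (mod 149).
Smallest nonnegative: a = 2162 mod 149 = 76.

76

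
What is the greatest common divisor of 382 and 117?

1

gcd(382, 117):
  382 = 3×117 + 31
  117 = 3×31 + 24
  31 = 1×24 + 7
  24 = 3×7 + 3
  7 = 2×3 + 1
  3 = 3×1
so gcd(382, 117) = 1.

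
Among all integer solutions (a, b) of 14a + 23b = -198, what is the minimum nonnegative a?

22

gcd(23, 14) = 1  (23 = 1×14 + 9, 14 = 1×9 + 5, 9 = 1×5 + 4, 5 = 1×4 + 1, 4 = 4×1).
1 divides -198, so solutions exist.
Back-substituting, 14×(5) + 23×(-3) = 1.
Scale by -198/1 = -198: (a₀, b₀) = (-990, 594).
General solution: a = -990 + 23t, b = 594 - 14t for integer t.
a ≥ 0: smallest is -990 mod 23 = 22 (at t = 44), with b = -22.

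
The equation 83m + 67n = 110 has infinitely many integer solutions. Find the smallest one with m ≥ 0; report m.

32

gcd(83, 67) = 1  (83 = 1×67 + 16, 67 = 4×16 + 3, 16 = 5×3 + 1, 3 = 3×1).
1 divides 110, so solutions exist.
Back-substituting, 83×(21) + 67×(-26) = 1.
Scale by 110/1 = 110: (m₀, n₀) = (2310, -2860).
General solution: m = 2310 + 67t, n = -2860 - 83t for integer t.
m ≥ 0: smallest is 2310 mod 67 = 32 (at t = -34), with n = -38.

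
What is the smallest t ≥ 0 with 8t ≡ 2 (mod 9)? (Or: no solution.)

7

gcd(9, 8) = 1  (9 = 1·8 + 1, 8 = 8·1).
1 divides 2, so solutions exist.
Back-substituting, 8·(-1) + 9·(1) = 1.
So 8·(-1) ≡ 1 (mod 9); multiply by 2: t ≡ -2 (mod 9).
Smallest nonnegative: t = -2 mod 9 = 7.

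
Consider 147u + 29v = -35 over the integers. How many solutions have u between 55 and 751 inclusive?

25

gcd(147, 29) = 1.
By Bézout, 147×(-14) + 29×(71) = 1.
Particular solution: (26, -133).
General solution: u = 26 + 29t, v = -133 - 147t for integer t.
55 ≤ 26 + 29t ≤ 751 gives t ∈ [1, 25], which is 25 values.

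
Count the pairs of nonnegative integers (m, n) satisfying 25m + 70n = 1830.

5

gcd(70, 25) = 5  (70 = 2*25 + 20, 25 = 1*20 + 5, 20 = 4*5).
Back-substituting, 25*(3) + 70*(-1) = 5.
Scale by 366: one solution is (1098, -366). Reduce m mod 14: (6, 24).
General: m = 6 + 14t, n = 24 - 5t.
m ≥ 0 ⇒ t ≥ 0; n ≥ 0 ⇒ t ≤ 4. So t ∈ [0, 4]: 5 solutions.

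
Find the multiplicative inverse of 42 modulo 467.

278

gcd(467, 42):
  467 = 11×42 + 5
  42 = 8×5 + 2
  5 = 2×2 + 1
  2 = 2×1
so gcd(467, 42) = 1.
Back-substitute for Bézout coefficients:
  1 = 5 - 2×2
  ... = 42×(-189) + 467×(17)
So 42×-189 ≡ 1 (mod 467), and -189 mod 467 = 278.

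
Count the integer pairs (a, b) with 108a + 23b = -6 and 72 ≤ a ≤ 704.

28

gcd(108, 23) = 1  (108 = 4×23 + 16, 23 = 1×16 + 7, 16 = 2×7 + 2, 7 = 3×2 + 1, 2 = 2×1).
Back-substituting, 108×(-10) + 23×(47) = 1.
Scale by -6: particular solution (60, -282); reduce a mod 23: (14, -66).
General solution: a = 14 + 23t, b = -66 - 108t for integer t.
72 ≤ 14 + 23t ≤ 704 gives t ∈ [3, 30], which is 28 values.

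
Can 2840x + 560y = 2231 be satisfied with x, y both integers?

gcd(2840, 560):
  2840 = 5·560 + 40
  560 = 14·40
so gcd(2840, 560) = 40.
40 does not divide 2231 (remainder 31), so no integer solutions.

no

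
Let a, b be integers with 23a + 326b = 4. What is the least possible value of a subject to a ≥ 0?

gcd(326, 23):
  326 = 14*23 + 4
  23 = 5*4 + 3
  4 = 1*3 + 1
  3 = 3*1
so gcd(326, 23) = 1.
1 divides 4, so solutions exist.
Back-substitute for Bézout coefficients:
  1 = 4 - 1*3
  ... = 23*(-85) + 326*(6)
Scale by 4/1 = 4: (a₀, b₀) = (-340, 24).
General solution: a = -340 + 326t, b = 24 - 23t for integer t.
a ≥ 0: smallest is -340 mod 326 = 312 (at t = 2), with b = -22.

312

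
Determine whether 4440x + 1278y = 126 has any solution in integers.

gcd(4440, 1278) = 6  (4440 = 3×1278 + 606, 1278 = 2×606 + 66, 606 = 9×66 + 12, 66 = 5×12 + 6, 12 = 2×6).
6 divides 126, so integer solutions exist.

yes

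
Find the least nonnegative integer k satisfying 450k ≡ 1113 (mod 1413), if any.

gcd(1413, 450) = 9.
9 does not divide 1113, so the congruence has no solution.

no solution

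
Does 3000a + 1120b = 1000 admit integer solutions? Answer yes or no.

gcd(3000, 1120) = 40  (3000 = 2×1120 + 760, 1120 = 1×760 + 360, 760 = 2×360 + 40, 360 = 9×40).
40 divides 1000, so integer solutions exist.

yes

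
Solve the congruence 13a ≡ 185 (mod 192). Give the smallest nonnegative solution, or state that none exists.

gcd(192, 13) = 1.
1 divides 185, so solutions exist.
By Bézout, 13*(-59) + 192*(4) = 1.
So 13*(-59) ≡ 1 (mod 192); multiply by 185: a ≡ -10915 (mod 192).
Smallest nonnegative: a = -10915 mod 192 = 29.

29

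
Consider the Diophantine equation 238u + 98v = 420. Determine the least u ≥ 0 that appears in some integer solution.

3

gcd(238, 98):
  238 = 2·98 + 42
  98 = 2·42 + 14
  42 = 3·14
so gcd(238, 98) = 14.
14 divides 420, so solutions exist.
Back-substitute for Bézout coefficients:
  14 = 98 - 2·42
  ... = 238·(-2) + 98·(5)
Scale by 420/14 = 30: (u₀, v₀) = (-60, 150).
General solution: u = -60 + 7t, v = 150 - 17t for integer t.
u ≥ 0: smallest is -60 mod 7 = 3 (at t = 9), with v = -3.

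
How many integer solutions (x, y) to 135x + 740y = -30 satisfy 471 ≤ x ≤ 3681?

22

gcd(740, 135) = 5  (740 = 5*135 + 65, 135 = 2*65 + 5, 65 = 13*5).
Back-substituting, 135*(11) + 740*(-2) = 5.
Scale by -6: particular solution (-66, 12); reduce x mod 148: (82, -15).
General solution: x = 82 + 148t, y = -15 - 27t for integer t.
471 ≤ 82 + 148t ≤ 3681 gives t ∈ [3, 24], which is 22 values.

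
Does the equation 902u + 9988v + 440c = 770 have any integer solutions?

yes

gcd(9988, 902):
  9988 = 11*902 + 66
  902 = 13*66 + 44
  66 = 1*44 + 22
  44 = 2*22
so gcd(9988, 902) = 22.
gcd(22, 440) = 22.
22 divides 770, so integer solutions exist.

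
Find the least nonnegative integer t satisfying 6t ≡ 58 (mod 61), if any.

gcd(61, 6) = 1.
1 divides 58, so solutions exist.
By Bézout, 6·(-10) + 61·(1) = 1.
So 6·(-10) ≡ 1 (mod 61); multiply by 58: t ≡ -580 (mod 61).
Smallest nonnegative: t = -580 mod 61 = 30.

30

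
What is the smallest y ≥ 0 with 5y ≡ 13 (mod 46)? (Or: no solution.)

gcd(46, 5):
  46 = 9·5 + 1
  5 = 5·1
so gcd(46, 5) = 1.
1 divides 13, so solutions exist.
Back-substitute for Bézout coefficients:
  1 = 46 - 9·5
  ... = 5·(-9) + 46·(1)
So 5·(-9) ≡ 1 (mod 46); multiply by 13: y ≡ -117 (mod 46).
Smallest nonnegative: y = -117 mod 46 = 21.

21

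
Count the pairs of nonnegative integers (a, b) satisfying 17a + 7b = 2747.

23

gcd(17, 7) = 1.
By Bézout, 17×(-2) + 7×(5) = 1.
One solution: (1, 390).
General: a = 1 + 7t, b = 390 - 17t.
a ≥ 0 ⇒ t ≥ 0; b ≥ 0 ⇒ t ≤ 22. So t ∈ [0, 22]: 23 solutions.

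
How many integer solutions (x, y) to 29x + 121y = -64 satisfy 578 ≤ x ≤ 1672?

gcd(121, 29) = 1  (121 = 4×29 + 5, 29 = 5×5 + 4, 5 = 1×4 + 1, 4 = 4×1).
Back-substituting, 29×(-25) + 121×(6) = 1.
Scale by -64: particular solution (1600, -384); reduce x mod 121: (27, -7).
General solution: x = 27 + 121t, y = -7 - 29t for integer t.
578 ≤ 27 + 121t ≤ 1672 gives t ∈ [5, 13], which is 9 values.

9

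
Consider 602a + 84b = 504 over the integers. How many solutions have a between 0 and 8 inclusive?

gcd(602, 84):
  602 = 7×84 + 14
  84 = 6×14
so gcd(602, 84) = 14.
Back-substitute for Bézout coefficients:
  14 = 602 - 7×84
  ... = 602×(1) + 84×(-7)
Scale by 36: particular solution (36, -252); reduce a mod 6: (0, 6).
General solution: a = 0 + 6t, b = 6 - 43t for integer t.
0 ≤ 0 + 6t ≤ 8 gives t ∈ [0, 1], which is 2 values.

2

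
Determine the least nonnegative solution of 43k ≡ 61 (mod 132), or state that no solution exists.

gcd(132, 43):
  132 = 3·43 + 3
  43 = 14·3 + 1
  3 = 3·1
so gcd(132, 43) = 1.
1 divides 61, so solutions exist.
Back-substitute for Bézout coefficients:
  1 = 43 - 14·3
  ... = 43·(43) + 132·(-14)
So 43·(43) ≡ 1 (mod 132); multiply by 61: k ≡ 2623 (mod 132).
Smallest nonnegative: k = 2623 mod 132 = 115.

115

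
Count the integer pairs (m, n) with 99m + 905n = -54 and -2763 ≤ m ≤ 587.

4

gcd(905, 99) = 1  (905 = 9·99 + 14, 99 = 7·14 + 1, 14 = 14·1).
Back-substituting, 99·(64) + 905·(-7) = 1.
Scale by -54: particular solution (-3456, 378); reduce m mod 905: (164, -18).
General solution: m = 164 + 905t, n = -18 - 99t for integer t.
-2763 ≤ 164 + 905t ≤ 587 gives t ∈ [-3, 0], which is 4 values.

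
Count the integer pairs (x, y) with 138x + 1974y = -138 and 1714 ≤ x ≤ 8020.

gcd(1974, 138) = 6  (1974 = 14*138 + 42, 138 = 3*42 + 12, 42 = 3*12 + 6, 12 = 2*6).
Back-substituting, 138*(-143) + 1974*(10) = 6.
Scale by -23: particular solution (3289, -230); reduce x mod 329: (328, -23).
General solution: x = 328 + 329t, y = -23 - 23t for integer t.
1714 ≤ 328 + 329t ≤ 8020 gives t ∈ [5, 23], which is 19 values.

19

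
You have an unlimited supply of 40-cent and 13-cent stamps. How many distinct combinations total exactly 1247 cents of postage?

2

Need nonnegative integers with 40j + 13k = 1247.
gcd(40, 13) = 1, and 40·(1) + 13·(-3) = 1.
So (j₀, k₀) = (1247, -3741); general j = 1247 + 13t, k = -3741 - 40t.
j ≥ 0 ⇒ t ≥ -95; k ≥ 0 ⇒ t ≤ -94. That's 2 values of t.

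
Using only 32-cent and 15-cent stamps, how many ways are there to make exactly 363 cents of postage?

Need nonnegative integers with 32j + 15k = 363.
gcd(32, 15) = 1, and 32·(-7) + 15·(15) = 1.
So (j₀, k₀) = (-2541, 5445); general j = -2541 + 15t, k = 5445 - 32t.
j ≥ 0 ⇒ t ≥ 170; k ≥ 0 ⇒ t ≤ 170. That's 1 value of t.

1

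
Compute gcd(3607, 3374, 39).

gcd(3607, 3374) = 1.
gcd(1, 39) = 1.

1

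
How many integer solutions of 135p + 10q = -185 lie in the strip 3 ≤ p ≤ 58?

gcd(135, 10):
  135 = 13×10 + 5
  10 = 2×5
so gcd(135, 10) = 5.
Back-substitute for Bézout coefficients:
  5 = 135 - 13×10
  ... = 135×(1) + 10×(-13)
Scale by -37: particular solution (-37, 481); reduce p mod 2: (1, -32).
General solution: p = 1 + 2t, q = -32 - 27t for integer t.
3 ≤ 1 + 2t ≤ 58 gives t ∈ [1, 28], which is 28 values.

28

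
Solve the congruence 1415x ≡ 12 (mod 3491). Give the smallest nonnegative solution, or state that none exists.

1352

gcd(3491, 1415):
  3491 = 2·1415 + 661
  1415 = 2·661 + 93
  661 = 7·93 + 10
  93 = 9·10 + 3
  10 = 3·3 + 1
  3 = 3·1
so gcd(3491, 1415) = 1.
1 divides 12, so solutions exist.
Back-substitute for Bézout coefficients:
  1 = 10 - 3·3
  ... = 1415·(-1051) + 3491·(426)
So 1415·(-1051) ≡ 1 (mod 3491); multiply by 12: x ≡ -12612 (mod 3491).
Smallest nonnegative: x = -12612 mod 3491 = 1352.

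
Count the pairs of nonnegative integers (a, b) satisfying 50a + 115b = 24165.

gcd(115, 50) = 5.
By Bézout, 50·(7) + 115·(-3) = 5.
One solution: (21, 201).
General: a = 21 + 23t, b = 201 - 10t.
a ≥ 0 ⇒ t ≥ 0; b ≥ 0 ⇒ t ≤ 20. So t ∈ [0, 20]: 21 solutions.

21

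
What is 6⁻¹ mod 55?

46

gcd(55, 6):
  55 = 9*6 + 1
  6 = 6*1
so gcd(55, 6) = 1.
Back-substitute for Bézout coefficients:
  1 = 55 - 9*6
  ... = 6*(-9) + 55*(1)
So 6*-9 ≡ 1 (mod 55), and -9 mod 55 = 46.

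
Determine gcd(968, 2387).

gcd(2387, 968) = 11  (2387 = 2×968 + 451, 968 = 2×451 + 66, 451 = 6×66 + 55, 66 = 1×55 + 11, 55 = 5×11).

11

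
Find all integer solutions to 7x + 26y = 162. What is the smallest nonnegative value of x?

12

gcd(26, 7) = 1  (26 = 3*7 + 5, 7 = 1*5 + 2, 5 = 2*2 + 1, 2 = 2*1).
1 divides 162, so solutions exist.
Back-substituting, 7*(-11) + 26*(3) = 1.
Scale by 162/1 = 162: (x₀, y₀) = (-1782, 486).
General solution: x = -1782 + 26t, y = 486 - 7t for integer t.
x ≥ 0: smallest is -1782 mod 26 = 12 (at t = 69), with y = 3.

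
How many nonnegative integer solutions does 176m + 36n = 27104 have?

gcd(176, 36):
  176 = 4·36 + 32
  36 = 1·32 + 4
  32 = 8·4
so gcd(176, 36) = 4.
Back-substitute for Bézout coefficients:
  4 = 36 - 1·32
  ... = 176·(-1) + 36·(5)
Scale by 6776: one solution is (-6776, 33880). Reduce m mod 9: (1, 748).
General: m = 1 + 9t, n = 748 - 44t.
m ≥ 0 ⇒ t ≥ 0; n ≥ 0 ⇒ t ≤ 17. So t ∈ [0, 17]: 18 solutions.

18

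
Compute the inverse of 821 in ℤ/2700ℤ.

2381

gcd(2700, 821):
  2700 = 3·821 + 237
  821 = 3·237 + 110
  237 = 2·110 + 17
  110 = 6·17 + 8
  17 = 2·8 + 1
  8 = 8·1
so gcd(2700, 821) = 1.
Back-substitute for Bézout coefficients:
  1 = 17 - 2·8
  ... = 821·(-319) + 2700·(97)
So 821·-319 ≡ 1 (mod 2700), and -319 mod 2700 = 2381.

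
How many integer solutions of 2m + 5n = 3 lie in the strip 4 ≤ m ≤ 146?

gcd(5, 2) = 1  (5 = 2·2 + 1, 2 = 2·1).
Back-substituting, 2·(-2) + 5·(1) = 1.
Scale by 3: particular solution (-6, 3); reduce m mod 5: (4, -1).
General solution: m = 4 + 5t, n = -1 - 2t for integer t.
4 ≤ 4 + 5t ≤ 146 gives t ∈ [0, 28], which is 29 values.

29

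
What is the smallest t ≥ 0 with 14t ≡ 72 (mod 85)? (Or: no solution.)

78

gcd(85, 14) = 1.
1 divides 72, so solutions exist.
By Bézout, 14*(-6) + 85*(1) = 1.
So 14*(-6) ≡ 1 (mod 85); multiply by 72: t ≡ -432 (mod 85).
Smallest nonnegative: t = -432 mod 85 = 78.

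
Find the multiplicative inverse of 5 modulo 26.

gcd(26, 5) = 1.
By Bézout, 5*(-5) + 26*(1) = 1.
So 5*-5 ≡ 1 (mod 26), and -5 mod 26 = 21.

21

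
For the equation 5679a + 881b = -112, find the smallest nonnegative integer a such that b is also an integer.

58

gcd(5679, 881) = 1  (5679 = 6×881 + 393, 881 = 2×393 + 95, 393 = 4×95 + 13, 95 = 7×13 + 4, 13 = 3×4 + 1, 4 = 4×1).
1 divides -112, so solutions exist.
Back-substituting, 5679×(204) + 881×(-1315) = 1.
Scale by -112/1 = -112: (a₀, b₀) = (-22848, 147280).
General solution: a = -22848 + 881t, b = 147280 - 5679t for integer t.
a ≥ 0: smallest is -22848 mod 881 = 58 (at t = 26), with b = -374.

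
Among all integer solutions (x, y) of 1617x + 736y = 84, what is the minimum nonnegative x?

gcd(1617, 736) = 1  (1617 = 2*736 + 145, 736 = 5*145 + 11, 145 = 13*11 + 2, 11 = 5*2 + 1, 2 = 2*1).
1 divides 84, so solutions exist.
Back-substituting, 1617*(-335) + 736*(736) = 1.
Scale by 84/1 = 84: (x₀, y₀) = (-28140, 61824).
General solution: x = -28140 + 736t, y = 61824 - 1617t for integer t.
x ≥ 0: smallest is -28140 mod 736 = 564 (at t = 39), with y = -1239.

564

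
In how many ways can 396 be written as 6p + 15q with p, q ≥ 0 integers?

gcd(15, 6):
  15 = 2*6 + 3
  6 = 2*3
so gcd(15, 6) = 3.
Back-substitute for Bézout coefficients:
  3 = 15 - 2*6
  ... = 6*(-2) + 15*(1)
Scale by 132: one solution is (-264, 132). Reduce p mod 5: (1, 26).
General: p = 1 + 5t, q = 26 - 2t.
p ≥ 0 ⇒ t ≥ 0; q ≥ 0 ⇒ t ≤ 13. So t ∈ [0, 13]: 14 solutions.

14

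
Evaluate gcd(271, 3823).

1

gcd(3823, 271):
  3823 = 14*271 + 29
  271 = 9*29 + 10
  29 = 2*10 + 9
  10 = 1*9 + 1
  9 = 9*1
so gcd(3823, 271) = 1.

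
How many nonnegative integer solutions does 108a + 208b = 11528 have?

2

gcd(208, 108) = 4  (208 = 1*108 + 100, 108 = 1*100 + 8, 100 = 12*8 + 4, 8 = 2*4).
Back-substituting, 108*(-25) + 208*(13) = 4.
Scale by 2882: one solution is (-72050, 37466). Reduce a mod 52: (22, 44).
General: a = 22 + 52t, b = 44 - 27t.
a ≥ 0 ⇒ t ≥ 0; b ≥ 0 ⇒ t ≤ 1. So t ∈ [0, 1]: 2 solutions.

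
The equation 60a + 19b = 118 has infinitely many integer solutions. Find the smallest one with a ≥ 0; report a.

14

gcd(60, 19) = 1  (60 = 3·19 + 3, 19 = 6·3 + 1, 3 = 3·1).
1 divides 118, so solutions exist.
Back-substituting, 60·(-6) + 19·(19) = 1.
Scale by 118/1 = 118: (a₀, b₀) = (-708, 2242).
General solution: a = -708 + 19t, b = 2242 - 60t for integer t.
a ≥ 0: smallest is -708 mod 19 = 14 (at t = 38), with b = -38.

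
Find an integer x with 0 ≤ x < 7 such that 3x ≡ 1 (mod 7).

5

gcd(7, 3) = 1.
By Bézout, 3*(-2) + 7*(1) = 1.
So 3*-2 ≡ 1 (mod 7), and -2 mod 7 = 5.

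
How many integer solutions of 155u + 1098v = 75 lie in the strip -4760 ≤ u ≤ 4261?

gcd(1098, 155) = 1  (1098 = 7*155 + 13, 155 = 11*13 + 12, 13 = 1*12 + 1, 12 = 12*1).
Back-substituting, 155*(-85) + 1098*(12) = 1.
Scale by 75: particular solution (-6375, 900); reduce u mod 1098: (213, -30).
General solution: u = 213 + 1098t, v = -30 - 155t for integer t.
-4760 ≤ 213 + 1098t ≤ 4261 gives t ∈ [-4, 3], which is 8 values.

8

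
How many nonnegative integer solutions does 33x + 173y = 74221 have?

13

gcd(173, 33) = 1.
By Bézout, 33·(21) + 173·(-4) = 1.
One solution: (84, 413).
General: x = 84 + 173t, y = 413 - 33t.
x ≥ 0 ⇒ t ≥ 0; y ≥ 0 ⇒ t ≤ 12. So t ∈ [0, 12]: 13 solutions.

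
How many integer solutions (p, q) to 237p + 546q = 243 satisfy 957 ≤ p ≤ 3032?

gcd(546, 237) = 3.
By Bézout, 237×(53) + 546×(-23) = 3.
Particular solution: (107, -46).
General solution: p = 107 + 182t, q = -46 - 79t for integer t.
957 ≤ 107 + 182t ≤ 3032 gives t ∈ [5, 16], which is 12 values.

12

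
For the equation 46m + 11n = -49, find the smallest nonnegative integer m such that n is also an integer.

gcd(46, 11):
  46 = 4*11 + 2
  11 = 5*2 + 1
  2 = 2*1
so gcd(46, 11) = 1.
1 divides -49, so solutions exist.
Back-substitute for Bézout coefficients:
  1 = 11 - 5*2
  ... = 46*(-5) + 11*(21)
Scale by -49/1 = -49: (m₀, n₀) = (245, -1029).
General solution: m = 245 + 11t, n = -1029 - 46t for integer t.
m ≥ 0: smallest is 245 mod 11 = 3 (at t = -22), with n = -17.

3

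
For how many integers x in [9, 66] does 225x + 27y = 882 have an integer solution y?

gcd(225, 27) = 9  (225 = 8·27 + 9, 27 = 3·9).
Back-substituting, 225·(1) + 27·(-8) = 9.
Scale by 98: particular solution (98, -784); reduce x mod 3: (2, 16).
General solution: x = 2 + 3t, y = 16 - 25t for integer t.
9 ≤ 2 + 3t ≤ 66 gives t ∈ [3, 21], which is 19 values.

19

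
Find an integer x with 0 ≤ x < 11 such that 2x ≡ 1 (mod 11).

6

gcd(11, 2) = 1  (11 = 5·2 + 1, 2 = 2·1).
Back-substituting, 2·(-5) + 11·(1) = 1.
So 2·-5 ≡ 1 (mod 11), and -5 mod 11 = 6.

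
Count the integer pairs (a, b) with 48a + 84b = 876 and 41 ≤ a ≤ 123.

12

gcd(84, 48) = 12  (84 = 1*48 + 36, 48 = 1*36 + 12, 36 = 3*12).
Back-substituting, 48*(2) + 84*(-1) = 12.
Scale by 73: particular solution (146, -73); reduce a mod 7: (6, 7).
General solution: a = 6 + 7t, b = 7 - 4t for integer t.
41 ≤ 6 + 7t ≤ 123 gives t ∈ [5, 16], which is 12 values.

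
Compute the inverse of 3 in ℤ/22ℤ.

15

gcd(22, 3):
  22 = 7·3 + 1
  3 = 3·1
so gcd(22, 3) = 1.
Back-substitute for Bézout coefficients:
  1 = 22 - 7·3
  ... = 3·(-7) + 22·(1)
So 3·-7 ≡ 1 (mod 22), and -7 mod 22 = 15.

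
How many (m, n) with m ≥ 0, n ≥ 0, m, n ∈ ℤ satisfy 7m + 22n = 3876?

25

gcd(22, 7) = 1  (22 = 3×7 + 1, 7 = 7×1).
Back-substituting, 7×(-3) + 22×(1) = 1.
Scale by 3876: one solution is (-11628, 3876). Reduce m mod 22: (10, 173).
General: m = 10 + 22t, n = 173 - 7t.
m ≥ 0 ⇒ t ≥ 0; n ≥ 0 ⇒ t ≤ 24. So t ∈ [0, 24]: 25 solutions.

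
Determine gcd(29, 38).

gcd(38, 29):
  38 = 1*29 + 9
  29 = 3*9 + 2
  9 = 4*2 + 1
  2 = 2*1
so gcd(38, 29) = 1.

1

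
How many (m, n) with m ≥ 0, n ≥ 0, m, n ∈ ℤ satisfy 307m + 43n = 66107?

gcd(307, 43) = 1.
By Bézout, 307×(-7) + 43×(50) = 1.
One solution: (17, 1416).
General: m = 17 + 43t, n = 1416 - 307t.
m ≥ 0 ⇒ t ≥ 0; n ≥ 0 ⇒ t ≤ 4. So t ∈ [0, 4]: 5 solutions.

5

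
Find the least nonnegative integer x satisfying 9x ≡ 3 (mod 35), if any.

12

gcd(35, 9):
  35 = 3·9 + 8
  9 = 1·8 + 1
  8 = 8·1
so gcd(35, 9) = 1.
1 divides 3, so solutions exist.
Back-substitute for Bézout coefficients:
  1 = 9 - 1·8
  ... = 9·(4) + 35·(-1)
So 9·(4) ≡ 1 (mod 35); multiply by 3: x ≡ 12 (mod 35).
Smallest nonnegative: x = 12 mod 35 = 12.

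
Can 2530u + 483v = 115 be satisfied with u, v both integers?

gcd(2530, 483) = 23  (2530 = 5×483 + 115, 483 = 4×115 + 23, 115 = 5×23).
23 divides 115, so integer solutions exist.

yes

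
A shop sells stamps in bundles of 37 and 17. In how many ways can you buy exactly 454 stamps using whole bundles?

Need nonnegative integers with 37j + 17k = 454.
gcd(37, 17) = 1, and 37·(6) + 17·(-13) = 1.
So (j₀, k₀) = (2724, -5902); general j = 2724 + 17t, k = -5902 - 37t.
j ≥ 0 ⇒ t ≥ -160; k ≥ 0 ⇒ t ≤ -160. That's 1 value of t.

1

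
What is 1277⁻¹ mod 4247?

gcd(4247, 1277) = 1  (4247 = 3*1277 + 416, 1277 = 3*416 + 29, 416 = 14*29 + 10, 29 = 2*10 + 9, 10 = 1*9 + 1, 9 = 9*1).
Back-substituting, 1277*(-439) + 4247*(132) = 1.
So 1277*-439 ≡ 1 (mod 4247), and -439 mod 4247 = 3808.

3808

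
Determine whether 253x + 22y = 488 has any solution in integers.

no

gcd(253, 22) = 11  (253 = 11·22 + 11, 22 = 2·11).
11 does not divide 488 (remainder 4), so no integer solutions.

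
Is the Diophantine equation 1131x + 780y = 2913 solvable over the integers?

no

gcd(1131, 780) = 39  (1131 = 1×780 + 351, 780 = 2×351 + 78, 351 = 4×78 + 39, 78 = 2×39).
39 does not divide 2913 (remainder 27), so no integer solutions.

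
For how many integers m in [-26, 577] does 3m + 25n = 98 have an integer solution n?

gcd(25, 3) = 1  (25 = 8·3 + 1, 3 = 3·1).
Back-substituting, 3·(-8) + 25·(1) = 1.
Scale by 98: particular solution (-784, 98); reduce m mod 25: (16, 2).
General solution: m = 16 + 25t, n = 2 - 3t for integer t.
-26 ≤ 16 + 25t ≤ 577 gives t ∈ [-1, 22], which is 24 values.

24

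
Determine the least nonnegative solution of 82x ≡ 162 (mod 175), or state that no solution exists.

gcd(175, 82) = 1  (175 = 2·82 + 11, 82 = 7·11 + 5, 11 = 2·5 + 1, 5 = 5·1).
1 divides 162, so solutions exist.
Back-substituting, 82·(-32) + 175·(15) = 1.
So 82·(-32) ≡ 1 (mod 175); multiply by 162: x ≡ -5184 (mod 175).
Smallest nonnegative: x = -5184 mod 175 = 66.

66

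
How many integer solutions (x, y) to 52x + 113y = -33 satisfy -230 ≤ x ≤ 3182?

30

gcd(113, 52) = 1  (113 = 2×52 + 9, 52 = 5×9 + 7, 9 = 1×7 + 2, 7 = 3×2 + 1, 2 = 2×1).
Back-substituting, 52×(50) + 113×(-23) = 1.
Scale by -33: particular solution (-1650, 759); reduce x mod 113: (45, -21).
General solution: x = 45 + 113t, y = -21 - 52t for integer t.
-230 ≤ 45 + 113t ≤ 3182 gives t ∈ [-2, 27], which is 30 values.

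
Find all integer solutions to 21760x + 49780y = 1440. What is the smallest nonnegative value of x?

gcd(49780, 21760) = 20.
20 divides 1440, so solutions exist.
By Bézout, 21760×(-167) + 49780×(73) = 20.
Scale by 1440/20 = 72: (x₀, y₀) = (-12024, 5256).
General solution: x = -12024 + 2489t, y = 5256 - 1088t for integer t.
x ≥ 0: smallest is -12024 mod 2489 = 421 (at t = 5), with y = -184.

421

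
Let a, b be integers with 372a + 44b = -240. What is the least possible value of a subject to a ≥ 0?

10

gcd(372, 44) = 4  (372 = 8×44 + 20, 44 = 2×20 + 4, 20 = 5×4).
4 divides -240, so solutions exist.
Back-substituting, 372×(-2) + 44×(17) = 4.
Scale by -240/4 = -60: (a₀, b₀) = (120, -1020).
General solution: a = 120 + 11t, b = -1020 - 93t for integer t.
a ≥ 0: smallest is 120 mod 11 = 10 (at t = -10), with b = -90.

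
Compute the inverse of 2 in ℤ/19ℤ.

gcd(19, 2):
  19 = 9×2 + 1
  2 = 2×1
so gcd(19, 2) = 1.
Back-substitute for Bézout coefficients:
  1 = 19 - 9×2
  ... = 2×(-9) + 19×(1)
So 2×-9 ≡ 1 (mod 19), and -9 mod 19 = 10.

10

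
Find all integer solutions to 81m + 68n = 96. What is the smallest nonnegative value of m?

44

gcd(81, 68) = 1  (81 = 1·68 + 13, 68 = 5·13 + 3, 13 = 4·3 + 1, 3 = 3·1).
1 divides 96, so solutions exist.
Back-substituting, 81·(21) + 68·(-25) = 1.
Scale by 96/1 = 96: (m₀, n₀) = (2016, -2400).
General solution: m = 2016 + 68t, n = -2400 - 81t for integer t.
m ≥ 0: smallest is 2016 mod 68 = 44 (at t = -29), with n = -51.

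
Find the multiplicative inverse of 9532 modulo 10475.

5443

gcd(10475, 9532):
  10475 = 1*9532 + 943
  9532 = 10*943 + 102
  943 = 9*102 + 25
  102 = 4*25 + 2
  25 = 12*2 + 1
  2 = 2*1
so gcd(10475, 9532) = 1.
Back-substitute for Bézout coefficients:
  1 = 25 - 12*2
  ... = 9532*(-5032) + 10475*(4579)
So 9532*-5032 ≡ 1 (mod 10475), and -5032 mod 10475 = 5443.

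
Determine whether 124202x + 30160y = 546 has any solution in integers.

yes

gcd(124202, 30160) = 26  (124202 = 4*30160 + 3562, 30160 = 8*3562 + 1664, 3562 = 2*1664 + 234, 1664 = 7*234 + 26, 234 = 9*26).
26 divides 546, so integer solutions exist.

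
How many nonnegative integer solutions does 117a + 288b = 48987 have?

gcd(288, 117) = 9  (288 = 2×117 + 54, 117 = 2×54 + 9, 54 = 6×9).
Back-substituting, 117×(5) + 288×(-2) = 9.
Scale by 5443: one solution is (27215, -10886). Reduce a mod 32: (15, 164).
General: a = 15 + 32t, b = 164 - 13t.
a ≥ 0 ⇒ t ≥ 0; b ≥ 0 ⇒ t ≤ 12. So t ∈ [0, 12]: 13 solutions.

13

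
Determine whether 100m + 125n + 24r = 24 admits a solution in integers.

yes

gcd(125, 100) = 25  (125 = 1·100 + 25, 100 = 4·25).
gcd(25, 24) = 1.
1 divides 24, so integer solutions exist.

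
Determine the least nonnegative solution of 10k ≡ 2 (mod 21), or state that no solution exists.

gcd(21, 10) = 1.
1 divides 2, so solutions exist.
By Bézout, 10·(-2) + 21·(1) = 1.
So 10·(-2) ≡ 1 (mod 21); multiply by 2: k ≡ -4 (mod 21).
Smallest nonnegative: k = -4 mod 21 = 17.

17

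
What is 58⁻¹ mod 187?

gcd(187, 58) = 1  (187 = 3*58 + 13, 58 = 4*13 + 6, 13 = 2*6 + 1, 6 = 6*1).
Back-substituting, 58*(-29) + 187*(9) = 1.
So 58*-29 ≡ 1 (mod 187), and -29 mod 187 = 158.

158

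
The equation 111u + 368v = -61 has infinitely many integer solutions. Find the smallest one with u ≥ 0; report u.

gcd(368, 111) = 1.
1 divides -61, so solutions exist.
By Bézout, 111*(63) + 368*(-19) = 1.
Scale by -61/1 = -61: (u₀, v₀) = (-3843, 1159).
General solution: u = -3843 + 368t, v = 1159 - 111t for integer t.
u ≥ 0: smallest is -3843 mod 368 = 205 (at t = 11), with v = -62.

205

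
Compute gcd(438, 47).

gcd(438, 47):
  438 = 9*47 + 15
  47 = 3*15 + 2
  15 = 7*2 + 1
  2 = 2*1
so gcd(438, 47) = 1.

1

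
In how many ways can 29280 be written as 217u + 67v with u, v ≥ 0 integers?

2

gcd(217, 67):
  217 = 3*67 + 16
  67 = 4*16 + 3
  16 = 5*3 + 1
  3 = 3*1
so gcd(217, 67) = 1.
Back-substitute for Bézout coefficients:
  1 = 16 - 5*3
  ... = 217*(21) + 67*(-68)
Scale by 29280: one solution is (614880, -1991040). Reduce u mod 67: (21, 369).
General: u = 21 + 67t, v = 369 - 217t.
u ≥ 0 ⇒ t ≥ 0; v ≥ 0 ⇒ t ≤ 1. So t ∈ [0, 1]: 2 solutions.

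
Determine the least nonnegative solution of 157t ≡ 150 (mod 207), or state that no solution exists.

204

gcd(207, 157) = 1  (207 = 1×157 + 50, 157 = 3×50 + 7, 50 = 7×7 + 1, 7 = 7×1).
1 divides 150, so solutions exist.
Back-substituting, 157×(-29) + 207×(22) = 1.
So 157×(-29) ≡ 1 (mod 207); multiply by 150: t ≡ -4350 (mod 207).
Smallest nonnegative: t = -4350 mod 207 = 204.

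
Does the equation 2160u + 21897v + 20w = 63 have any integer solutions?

yes

gcd(21897, 2160) = 27.
gcd(27, 20) = 1.
1 divides 63, so integer solutions exist.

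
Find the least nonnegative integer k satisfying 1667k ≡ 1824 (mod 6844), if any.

4936

gcd(6844, 1667):
  6844 = 4·1667 + 176
  1667 = 9·176 + 83
  176 = 2·83 + 10
  83 = 8·10 + 3
  10 = 3·3 + 1
  3 = 3·1
so gcd(6844, 1667) = 1.
1 divides 1824, so solutions exist.
Back-substitute for Bézout coefficients:
  1 = 10 - 3·3
  ... = 1667·(-2061) + 6844·(502)
So 1667·(-2061) ≡ 1 (mod 6844); multiply by 1824: k ≡ -3759264 (mod 6844).
Smallest nonnegative: k = -3759264 mod 6844 = 4936.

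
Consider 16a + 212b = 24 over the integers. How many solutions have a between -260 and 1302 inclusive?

30

gcd(212, 16) = 4  (212 = 13×16 + 4, 16 = 4×4).
Back-substituting, 16×(-13) + 212×(1) = 4.
Scale by 6: particular solution (-78, 6); reduce a mod 53: (28, -2).
General solution: a = 28 + 53t, b = -2 - 4t for integer t.
-260 ≤ 28 + 53t ≤ 1302 gives t ∈ [-5, 24], which is 30 values.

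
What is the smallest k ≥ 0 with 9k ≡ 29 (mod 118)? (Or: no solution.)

95

gcd(118, 9):
  118 = 13·9 + 1
  9 = 9·1
so gcd(118, 9) = 1.
1 divides 29, so solutions exist.
Back-substitute for Bézout coefficients:
  1 = 118 - 13·9
  ... = 9·(-13) + 118·(1)
So 9·(-13) ≡ 1 (mod 118); multiply by 29: k ≡ -377 (mod 118).
Smallest nonnegative: k = -377 mod 118 = 95.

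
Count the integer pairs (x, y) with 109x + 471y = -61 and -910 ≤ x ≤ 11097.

26

gcd(471, 109) = 1  (471 = 4×109 + 35, 109 = 3×35 + 4, 35 = 8×4 + 3, 4 = 1×3 + 1, 3 = 3×1).
Back-substituting, 109×(121) + 471×(-28) = 1.
Scale by -61: particular solution (-7381, 1708); reduce x mod 471: (155, -36).
General solution: x = 155 + 471t, y = -36 - 109t for integer t.
-910 ≤ 155 + 471t ≤ 11097 gives t ∈ [-2, 23], which is 26 values.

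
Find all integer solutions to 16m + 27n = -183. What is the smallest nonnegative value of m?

24

gcd(27, 16) = 1  (27 = 1·16 + 11, 16 = 1·11 + 5, 11 = 2·5 + 1, 5 = 5·1).
1 divides -183, so solutions exist.
Back-substituting, 16·(-5) + 27·(3) = 1.
Scale by -183/1 = -183: (m₀, n₀) = (915, -549).
General solution: m = 915 + 27t, n = -549 - 16t for integer t.
m ≥ 0: smallest is 915 mod 27 = 24 (at t = -33), with n = -21.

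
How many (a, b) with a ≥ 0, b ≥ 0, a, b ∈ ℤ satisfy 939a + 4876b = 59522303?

13

gcd(4876, 939) = 1.
By Bézout, 939·(431) + 4876·(-83) = 1.
One solution: (4041, 11429).
General: a = 4041 + 4876t, b = 11429 - 939t.
a ≥ 0 ⇒ t ≥ 0; b ≥ 0 ⇒ t ≤ 12. So t ∈ [0, 12]: 13 solutions.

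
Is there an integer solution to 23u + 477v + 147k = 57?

yes

gcd(477, 23):
  477 = 20*23 + 17
  23 = 1*17 + 6
  17 = 2*6 + 5
  6 = 1*5 + 1
  5 = 5*1
so gcd(477, 23) = 1.
gcd(1, 147) = 1.
1 divides 57, so integer solutions exist.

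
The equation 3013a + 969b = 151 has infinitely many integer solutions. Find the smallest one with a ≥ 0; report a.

gcd(3013, 969):
  3013 = 3·969 + 106
  969 = 9·106 + 15
  106 = 7·15 + 1
  15 = 15·1
so gcd(3013, 969) = 1.
1 divides 151, so solutions exist.
Back-substitute for Bézout coefficients:
  1 = 106 - 7·15
  ... = 3013·(64) + 969·(-199)
Scale by 151/1 = 151: (a₀, b₀) = (9664, -30049).
General solution: a = 9664 + 969t, b = -30049 - 3013t for integer t.
a ≥ 0: smallest is 9664 mod 969 = 943 (at t = -9), with b = -2932.

943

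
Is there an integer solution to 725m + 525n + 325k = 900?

gcd(725, 525) = 25  (725 = 1·525 + 200, 525 = 2·200 + 125, 200 = 1·125 + 75, 125 = 1·75 + 50, 75 = 1·50 + 25, 50 = 2·25).
gcd(25, 325) = 25.
25 divides 900, so integer solutions exist.

yes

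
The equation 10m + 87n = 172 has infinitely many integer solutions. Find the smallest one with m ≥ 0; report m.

52

gcd(87, 10):
  87 = 8×10 + 7
  10 = 1×7 + 3
  7 = 2×3 + 1
  3 = 3×1
so gcd(87, 10) = 1.
1 divides 172, so solutions exist.
Back-substitute for Bézout coefficients:
  1 = 7 - 2×3
  ... = 10×(-26) + 87×(3)
Scale by 172/1 = 172: (m₀, n₀) = (-4472, 516).
General solution: m = -4472 + 87t, n = 516 - 10t for integer t.
m ≥ 0: smallest is -4472 mod 87 = 52 (at t = 52), with n = -4.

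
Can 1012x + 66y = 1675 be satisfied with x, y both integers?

no

gcd(1012, 66) = 22.
22 does not divide 1675 (remainder 3), so no integer solutions.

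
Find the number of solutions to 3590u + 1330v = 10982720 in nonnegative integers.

gcd(3590, 1330) = 10.
By Bézout, 3590·(-10) + 1330·(27) = 10.
One solution: (21, 8201).
General: u = 21 + 133t, v = 8201 - 359t.
u ≥ 0 ⇒ t ≥ 0; v ≥ 0 ⇒ t ≤ 22. So t ∈ [0, 22]: 23 solutions.

23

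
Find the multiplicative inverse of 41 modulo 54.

29

gcd(54, 41) = 1.
By Bézout, 41·(-25) + 54·(19) = 1.
So 41·-25 ≡ 1 (mod 54), and -25 mod 54 = 29.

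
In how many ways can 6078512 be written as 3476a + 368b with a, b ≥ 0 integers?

gcd(3476, 368) = 4  (3476 = 9*368 + 164, 368 = 2*164 + 40, 164 = 4*40 + 4, 40 = 10*4).
Back-substituting, 3476*(9) + 368*(-85) = 4.
Scale by 1519628: one solution is (13676652, -129168380). Reduce a mod 92: (24, 16291).
General: a = 24 + 92t, b = 16291 - 869t.
a ≥ 0 ⇒ t ≥ 0; b ≥ 0 ⇒ t ≤ 18. So t ∈ [0, 18]: 19 solutions.

19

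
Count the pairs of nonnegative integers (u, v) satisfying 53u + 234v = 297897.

gcd(234, 53):
  234 = 4×53 + 22
  53 = 2×22 + 9
  22 = 2×9 + 4
  9 = 2×4 + 1
  4 = 4×1
so gcd(234, 53) = 1.
Back-substitute for Bézout coefficients:
  1 = 9 - 2×4
  ... = 53×(53) + 234×(-12)
Scale by 297897: one solution is (15788541, -3574764). Reduce u mod 234: (93, 1252).
General: u = 93 + 234t, v = 1252 - 53t.
u ≥ 0 ⇒ t ≥ 0; v ≥ 0 ⇒ t ≤ 23. So t ∈ [0, 23]: 24 solutions.

24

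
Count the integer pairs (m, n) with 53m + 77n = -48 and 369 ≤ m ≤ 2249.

gcd(77, 53):
  77 = 1*53 + 24
  53 = 2*24 + 5
  24 = 4*5 + 4
  5 = 1*4 + 1
  4 = 4*1
so gcd(77, 53) = 1.
Back-substitute for Bézout coefficients:
  1 = 5 - 1*4
  ... = 53*(16) + 77*(-11)
Scale by -48: particular solution (-768, 528); reduce m mod 77: (2, -2).
General solution: m = 2 + 77t, n = -2 - 53t for integer t.
369 ≤ 2 + 77t ≤ 2249 gives t ∈ [5, 29], which is 25 values.

25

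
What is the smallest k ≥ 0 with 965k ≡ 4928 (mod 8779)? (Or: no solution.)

gcd(8779, 965):
  8779 = 9·965 + 94
  965 = 10·94 + 25
  94 = 3·25 + 19
  25 = 1·19 + 6
  19 = 3·6 + 1
  6 = 6·1
so gcd(8779, 965) = 1.
1 divides 4928, so solutions exist.
Back-substitute for Bézout coefficients:
  1 = 19 - 3·6
  ... = 965·(-1401) + 8779·(154)
So 965·(-1401) ≡ 1 (mod 8779); multiply by 4928: k ≡ -6904128 (mod 8779).
Smallest nonnegative: k = -6904128 mod 8779 = 4945.

4945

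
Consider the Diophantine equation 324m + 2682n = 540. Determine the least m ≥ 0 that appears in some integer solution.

101

gcd(2682, 324) = 18.
18 divides 540, so solutions exist.
By Bézout, 324*(58) + 2682*(-7) = 18.
Scale by 540/18 = 30: (m₀, n₀) = (1740, -210).
General solution: m = 1740 + 149t, n = -210 - 18t for integer t.
m ≥ 0: smallest is 1740 mod 149 = 101 (at t = -11), with n = -12.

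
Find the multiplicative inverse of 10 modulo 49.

5

gcd(49, 10) = 1  (49 = 4·10 + 9, 10 = 1·9 + 1, 9 = 9·1).
Back-substituting, 10·(5) + 49·(-1) = 1.
So 10·5 ≡ 1 (mod 49), and 5 mod 49 = 5.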